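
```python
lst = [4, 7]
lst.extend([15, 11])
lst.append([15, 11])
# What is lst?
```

After line 1: lst = [4, 7]
After line 2 (extend unpacks [15, 11]): lst = [4, 7, 15, 11]
After line 3 (append adds [15, 11] as single element): lst = [4, 7, 15, 11, [15, 11]]

[4, 7, 15, 11, [15, 11]]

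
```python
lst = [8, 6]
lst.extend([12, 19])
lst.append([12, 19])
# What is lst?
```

After line 1: lst = [8, 6]
After line 2 (extend unpacks [12, 19]): lst = [8, 6, 12, 19]
After line 3 (append adds [12, 19] as single element): lst = [8, 6, 12, 19, [12, 19]]

[8, 6, 12, 19, [12, 19]]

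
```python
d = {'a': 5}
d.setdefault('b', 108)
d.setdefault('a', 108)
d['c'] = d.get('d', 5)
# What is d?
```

After line 1: d = {'a': 5}
After line 2 (setdefault adds 'b'=108): d = {'a': 5, 'b': 108}
After line 3 (setdefault 'a' no-op, already exists): d = {'a': 5, 'b': 108}
After line 4 (get('d', 5) returns default since 'd' not in d): d = {'a': 5, 'b': 108, 'c': 5}

{'a': 5, 'b': 108, 'c': 5}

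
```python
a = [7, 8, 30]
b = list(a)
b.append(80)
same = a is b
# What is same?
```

After line 1: a = [7, 8, 30]
After line 2 (b = list(a) is a shallow copy, new object): a = [7, 8, 30], b = [7, 8, 30]
After line 3 (append only mutates b): a = [7, 8, 30], b = [7, 8, 30, 80]
After line 4 (same = a is b; different objects -> False): same = False

False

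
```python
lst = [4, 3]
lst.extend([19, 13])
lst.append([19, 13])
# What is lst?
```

After line 1: lst = [4, 3]
After line 2 (extend unpacks [19, 13]): lst = [4, 3, 19, 13]
After line 3 (append adds [19, 13] as single element): lst = [4, 3, 19, 13, [19, 13]]

[4, 3, 19, 13, [19, 13]]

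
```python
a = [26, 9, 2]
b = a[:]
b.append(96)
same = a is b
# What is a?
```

After line 1: a = [26, 9, 2]
After line 2 (b = a[:] is a shallow copy, new object): a = [26, 9, 2], b = [26, 9, 2]
After line 3 (append only mutates b): a = [26, 9, 2], b = [26, 9, 2, 96]
After line 4 (same = a is b; different objects -> False): same = False

[26, 9, 2]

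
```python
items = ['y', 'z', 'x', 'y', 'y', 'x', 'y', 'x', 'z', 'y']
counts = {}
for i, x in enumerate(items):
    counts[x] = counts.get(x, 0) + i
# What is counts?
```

Initial: counts = {}, items = ['y', 'z', 'x', 'y', 'y', 'x', 'y', 'x', 'z', 'y']
i=0, x='y': counts = {'y': 0}
i=1, x='z': counts = {'y': 0, 'z': 1}
i=2, x='x': counts = {'y': 0, 'z': 1, 'x': 2}
i=3, x='y': counts = {'y': 3, 'z': 1, 'x': 2}
i=4, x='y': counts = {'y': 7, 'z': 1, 'x': 2}
i=5, x='x': counts = {'y': 7, 'z': 1, 'x': 7}
i=6, x='y': counts = {'y': 13, 'z': 1, 'x': 7}
i=7, x='x': counts = {'y': 13, 'z': 1, 'x': 14}
i=8, x='z': counts = {'y': 13, 'z': 9, 'x': 14}
i=9, x='y': counts = {'y': 22, 'z': 9, 'x': 14}

{'y': 22, 'z': 9, 'x': 14}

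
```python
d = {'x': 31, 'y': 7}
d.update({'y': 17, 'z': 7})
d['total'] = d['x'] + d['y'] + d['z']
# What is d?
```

After line 1: d = {'x': 31, 'y': 7}
After line 2 (y overwritten, z added): d = {'x': 31, 'y': 17, 'z': 7}
After line 3 (total = 31 + 17 + 7 = 55): d = {'x': 31, 'y': 17, 'z': 7, 'total': 55}

{'x': 31, 'y': 17, 'z': 7, 'total': 55}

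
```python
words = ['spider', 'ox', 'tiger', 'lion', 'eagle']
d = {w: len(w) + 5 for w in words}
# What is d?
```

{'spider': 11, 'ox': 7, 'tiger': 10, 'lion': 9, 'eagle': 10}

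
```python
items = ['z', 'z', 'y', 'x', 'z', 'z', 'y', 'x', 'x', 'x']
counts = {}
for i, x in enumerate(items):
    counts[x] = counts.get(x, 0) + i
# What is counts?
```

Initial: counts = {}, items = ['z', 'z', 'y', 'x', 'z', 'z', 'y', 'x', 'x', 'x']
i=0, x='z': counts = {'z': 0}
i=1, x='z': counts = {'z': 1}
i=2, x='y': counts = {'z': 1, 'y': 2}
i=3, x='x': counts = {'z': 1, 'y': 2, 'x': 3}
i=4, x='z': counts = {'z': 5, 'y': 2, 'x': 3}
i=5, x='z': counts = {'z': 10, 'y': 2, 'x': 3}
i=6, x='y': counts = {'z': 10, 'y': 8, 'x': 3}
i=7, x='x': counts = {'z': 10, 'y': 8, 'x': 10}
i=8, x='x': counts = {'z': 10, 'y': 8, 'x': 18}
i=9, x='x': counts = {'z': 10, 'y': 8, 'x': 27}

{'z': 10, 'y': 8, 'x': 27}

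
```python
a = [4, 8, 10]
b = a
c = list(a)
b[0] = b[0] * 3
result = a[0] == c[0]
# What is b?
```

After line 1: a = [4, 8, 10]
After line 2 (b = a, alias): a = [4, 8, 10], b = [4, 8, 10]
After line 3 (c = list(a) is a copy, new object): c = [4, 8, 10]
After line 4 (b[0] = 4 * 3 = 12; mutates shared a/b): a = b = [12, 8, 10], c = [4, 8, 10]
After line 5 (a[0] = 12, c[0] = 4; result = False)

[12, 8, 10]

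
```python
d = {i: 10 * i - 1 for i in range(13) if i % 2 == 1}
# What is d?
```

{1: 9, 3: 29, 5: 49, 7: 69, 9: 89, 11: 109}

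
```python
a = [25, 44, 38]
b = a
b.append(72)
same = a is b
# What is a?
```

After line 1: a = [25, 44, 38]
After line 2 (b = a is an alias, same object): a = [25, 44, 38], b = [25, 44, 38]
After line 3 (b.append mutates the shared list): a = [25, 44, 38, 72], b = [25, 44, 38, 72]
After line 4 (same = a is b; same object -> True): same = True

[25, 44, 38, 72]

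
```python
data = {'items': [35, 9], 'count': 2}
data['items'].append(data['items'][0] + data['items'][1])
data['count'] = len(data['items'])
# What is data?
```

After line 1: data = {'items': [35, 9], 'count': 2}
After line 2 (append 35 + 9 = 44): data = {'items': [35, 9, 44], 'count': 2}
After line 3 (count = len(items) = 3): data = {'items': [35, 9, 44], 'count': 3}

{'items': [35, 9, 44], 'count': 3}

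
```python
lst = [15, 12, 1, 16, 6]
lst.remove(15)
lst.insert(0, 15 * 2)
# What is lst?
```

After line 1: lst = [15, 12, 1, 16, 6]
After line 2 (remove first 15): lst = [12, 1, 16, 6]
After line 3 (insert 30 at index 0): lst = [30, 12, 1, 16, 6]

[30, 12, 1, 16, 6]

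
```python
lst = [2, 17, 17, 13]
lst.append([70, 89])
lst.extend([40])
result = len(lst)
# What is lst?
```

After line 1: lst = [2, 17, 17, 13]
After line 2 (append adds [70, 89] as single element): lst = [2, 17, 17, 13, [70, 89]]
After line 3 (extend unpacks [40], adds 40): lst = [2, 17, 17, 13, [70, 89], 40]
After line 4: result = len(lst) = 6

[2, 17, 17, 13, [70, 89], 40]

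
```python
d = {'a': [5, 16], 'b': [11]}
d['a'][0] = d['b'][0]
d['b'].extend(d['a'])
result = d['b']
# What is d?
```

After line 1: d = {'a': [5, 16], 'b': [11]}
After line 2 (a[0] = b[0] = 11): d = {'a': [11, 16], 'b': [11]}
After line 3 (b.extend(a) appends [11, 16]): d = {'a': [11, 16], 'b': [11, 11, 16]}
After line 4: result = d['b'] = [11, 11, 16]

{'a': [11, 16], 'b': [11, 11, 16]}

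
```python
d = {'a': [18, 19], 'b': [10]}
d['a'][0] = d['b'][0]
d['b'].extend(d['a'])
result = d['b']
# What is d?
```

After line 1: d = {'a': [18, 19], 'b': [10]}
After line 2 (a[0] = b[0] = 10): d = {'a': [10, 19], 'b': [10]}
After line 3 (b.extend(a) appends [10, 19]): d = {'a': [10, 19], 'b': [10, 10, 19]}
After line 4: result = d['b'] = [10, 10, 19]

{'a': [10, 19], 'b': [10, 10, 19]}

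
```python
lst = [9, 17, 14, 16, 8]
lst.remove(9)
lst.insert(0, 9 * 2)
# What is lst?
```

After line 1: lst = [9, 17, 14, 16, 8]
After line 2 (remove first 9): lst = [17, 14, 16, 8]
After line 3 (insert 18 at index 0): lst = [18, 17, 14, 16, 8]

[18, 17, 14, 16, 8]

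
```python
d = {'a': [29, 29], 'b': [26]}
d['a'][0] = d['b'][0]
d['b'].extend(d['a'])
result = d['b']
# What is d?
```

After line 1: d = {'a': [29, 29], 'b': [26]}
After line 2 (a[0] = b[0] = 26): d = {'a': [26, 29], 'b': [26]}
After line 3 (b.extend(a) appends [26, 29]): d = {'a': [26, 29], 'b': [26, 26, 29]}
After line 4: result = d['b'] = [26, 26, 29]

{'a': [26, 29], 'b': [26, 26, 29]}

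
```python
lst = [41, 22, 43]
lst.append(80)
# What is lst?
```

[41, 22, 43, 80]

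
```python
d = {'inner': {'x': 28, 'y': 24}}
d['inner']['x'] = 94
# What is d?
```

After line 1: d = {'inner': {'x': 28, 'y': 24}}
After line 2 (inner x overwritten): d = {'inner': {'x': 94, 'y': 24}}

{'inner': {'x': 94, 'y': 24}}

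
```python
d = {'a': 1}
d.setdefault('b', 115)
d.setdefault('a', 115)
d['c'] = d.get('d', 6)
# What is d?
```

After line 1: d = {'a': 1}
After line 2 (setdefault adds 'b'=115): d = {'a': 1, 'b': 115}
After line 3 (setdefault 'a' no-op, already exists): d = {'a': 1, 'b': 115}
After line 4 (get('d', 6) returns default since 'd' not in d): d = {'a': 1, 'b': 115, 'c': 6}

{'a': 1, 'b': 115, 'c': 6}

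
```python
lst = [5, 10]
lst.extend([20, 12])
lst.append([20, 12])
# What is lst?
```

After line 1: lst = [5, 10]
After line 2 (extend unpacks [20, 12]): lst = [5, 10, 20, 12]
After line 3 (append adds [20, 12] as single element): lst = [5, 10, 20, 12, [20, 12]]

[5, 10, 20, 12, [20, 12]]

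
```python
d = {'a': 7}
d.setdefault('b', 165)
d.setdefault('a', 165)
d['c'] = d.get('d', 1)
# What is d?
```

After line 1: d = {'a': 7}
After line 2 (setdefault adds 'b'=165): d = {'a': 7, 'b': 165}
After line 3 (setdefault 'a' no-op, already exists): d = {'a': 7, 'b': 165}
After line 4 (get('d', 1) returns default since 'd' not in d): d = {'a': 7, 'b': 165, 'c': 1}

{'a': 7, 'b': 165, 'c': 1}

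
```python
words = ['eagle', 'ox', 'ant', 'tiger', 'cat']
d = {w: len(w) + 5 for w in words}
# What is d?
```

{'eagle': 10, 'ox': 7, 'ant': 8, 'tiger': 10, 'cat': 8}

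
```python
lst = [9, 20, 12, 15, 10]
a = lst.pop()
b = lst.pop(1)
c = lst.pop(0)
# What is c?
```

After line 1: lst = [9, 20, 12, 15, 10]
After line 2 (pop() -> a = 10): lst = [9, 20, 12, 15]
After line 3 (pop(1) -> b = 20): lst = [9, 12, 15]
After line 4 (pop(0) -> c = 9): lst = [12, 15]

9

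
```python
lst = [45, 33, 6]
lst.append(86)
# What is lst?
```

[45, 33, 6, 86]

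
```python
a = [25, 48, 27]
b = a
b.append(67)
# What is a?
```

After line 1: a = [25, 48, 27]
After line 2 (b = a is an alias, same object): a = [25, 48, 27], b = [25, 48, 27]
After line 3 (b.append mutates the shared list): a = [25, 48, 27, 67], b = [25, 48, 27, 67]

[25, 48, 27, 67]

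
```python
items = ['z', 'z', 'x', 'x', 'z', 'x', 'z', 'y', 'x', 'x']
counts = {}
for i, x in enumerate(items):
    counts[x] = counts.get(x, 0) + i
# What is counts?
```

Initial: counts = {}, items = ['z', 'z', 'x', 'x', 'z', 'x', 'z', 'y', 'x', 'x']
i=0, x='z': counts = {'z': 0}
i=1, x='z': counts = {'z': 1}
i=2, x='x': counts = {'z': 1, 'x': 2}
i=3, x='x': counts = {'z': 1, 'x': 5}
i=4, x='z': counts = {'z': 5, 'x': 5}
i=5, x='x': counts = {'z': 5, 'x': 10}
i=6, x='z': counts = {'z': 11, 'x': 10}
i=7, x='y': counts = {'z': 11, 'x': 10, 'y': 7}
i=8, x='x': counts = {'z': 11, 'x': 18, 'y': 7}
i=9, x='x': counts = {'z': 11, 'x': 27, 'y': 7}

{'z': 11, 'x': 27, 'y': 7}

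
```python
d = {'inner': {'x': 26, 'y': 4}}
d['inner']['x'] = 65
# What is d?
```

After line 1: d = {'inner': {'x': 26, 'y': 4}}
After line 2 (inner x overwritten): d = {'inner': {'x': 65, 'y': 4}}

{'inner': {'x': 65, 'y': 4}}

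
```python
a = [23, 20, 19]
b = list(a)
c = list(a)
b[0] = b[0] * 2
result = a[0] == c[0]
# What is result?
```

After line 1: a = [23, 20, 19]
After line 2 (b = list(a), copy): a = [23, 20, 19], b = [23, 20, 19]
After line 3 (c = list(a) is a copy, new object): c = [23, 20, 19]
After line 4 (b[0] = 23 * 2 = 46; only b mutates (copy)): a = [23, 20, 19], b = [46, 20, 19], c = [23, 20, 19]
After line 5 (a[0] = 23, c[0] = 23; result = True)

True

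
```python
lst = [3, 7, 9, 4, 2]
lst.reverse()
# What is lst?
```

[2, 4, 9, 7, 3]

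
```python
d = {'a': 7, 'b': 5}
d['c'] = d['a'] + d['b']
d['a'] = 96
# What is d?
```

After line 1: d = {'a': 7, 'b': 5}
After line 2 (d['c'] = 7 + 5): d = {'a': 7, 'b': 5, 'c': 12}
After line 3: d = {'a': 96, 'b': 5, 'c': 12}

{'a': 96, 'b': 5, 'c': 12}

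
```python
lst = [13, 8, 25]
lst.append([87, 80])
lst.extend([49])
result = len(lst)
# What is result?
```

After line 1: lst = [13, 8, 25]
After line 2 (append adds [87, 80] as single element): lst = [13, 8, 25, [87, 80]]
After line 3 (extend unpacks [49], adds 49): lst = [13, 8, 25, [87, 80], 49]
After line 4: result = len(lst) = 5

5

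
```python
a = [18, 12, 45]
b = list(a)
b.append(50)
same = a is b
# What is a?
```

After line 1: a = [18, 12, 45]
After line 2 (b = list(a) is a shallow copy, new object): a = [18, 12, 45], b = [18, 12, 45]
After line 3 (append only mutates b): a = [18, 12, 45], b = [18, 12, 45, 50]
After line 4 (same = a is b; different objects -> False): same = False

[18, 12, 45]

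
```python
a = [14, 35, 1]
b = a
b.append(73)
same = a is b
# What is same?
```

After line 1: a = [14, 35, 1]
After line 2 (b = a is an alias, same object): a = [14, 35, 1], b = [14, 35, 1]
After line 3 (b.append mutates the shared list): a = [14, 35, 1, 73], b = [14, 35, 1, 73]
After line 4 (same = a is b; same object -> True): same = True

True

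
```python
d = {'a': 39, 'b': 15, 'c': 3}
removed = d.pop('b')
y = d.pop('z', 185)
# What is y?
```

After line 1: d = {'a': 39, 'b': 15, 'c': 3}
After line 2 (pop 'b' returns 15): d = {'a': 39, 'c': 3}, removed = 15
After line 3 (pop 'z' missing, returns default 185): d = {'a': 39, 'c': 3}, y = 185

185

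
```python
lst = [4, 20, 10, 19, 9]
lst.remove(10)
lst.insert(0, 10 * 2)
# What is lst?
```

After line 1: lst = [4, 20, 10, 19, 9]
After line 2 (remove first 10): lst = [4, 20, 19, 9]
After line 3 (insert 20 at index 0): lst = [20, 4, 20, 19, 9]

[20, 4, 20, 19, 9]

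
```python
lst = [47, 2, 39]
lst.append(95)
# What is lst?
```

[47, 2, 39, 95]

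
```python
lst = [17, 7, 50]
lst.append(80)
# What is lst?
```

[17, 7, 50, 80]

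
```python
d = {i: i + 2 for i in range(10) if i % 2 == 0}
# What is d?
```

{0: 2, 2: 4, 4: 6, 6: 8, 8: 10}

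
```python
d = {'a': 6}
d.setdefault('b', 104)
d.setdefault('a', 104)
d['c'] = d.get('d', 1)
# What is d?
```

After line 1: d = {'a': 6}
After line 2 (setdefault adds 'b'=104): d = {'a': 6, 'b': 104}
After line 3 (setdefault 'a' no-op, already exists): d = {'a': 6, 'b': 104}
After line 4 (get('d', 1) returns default since 'd' not in d): d = {'a': 6, 'b': 104, 'c': 1}

{'a': 6, 'b': 104, 'c': 1}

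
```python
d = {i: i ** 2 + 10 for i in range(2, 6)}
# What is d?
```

{2: 14, 3: 19, 4: 26, 5: 35}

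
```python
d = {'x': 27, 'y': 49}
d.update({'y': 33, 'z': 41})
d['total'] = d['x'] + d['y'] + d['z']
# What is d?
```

After line 1: d = {'x': 27, 'y': 49}
After line 2 (y overwritten, z added): d = {'x': 27, 'y': 33, 'z': 41}
After line 3 (total = 27 + 33 + 41 = 101): d = {'x': 27, 'y': 33, 'z': 41, 'total': 101}

{'x': 27, 'y': 33, 'z': 41, 'total': 101}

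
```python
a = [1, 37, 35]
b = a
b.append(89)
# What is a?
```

After line 1: a = [1, 37, 35]
After line 2 (b = a is an alias, same object): a = [1, 37, 35], b = [1, 37, 35]
After line 3 (b.append mutates the shared list): a = [1, 37, 35, 89], b = [1, 37, 35, 89]

[1, 37, 35, 89]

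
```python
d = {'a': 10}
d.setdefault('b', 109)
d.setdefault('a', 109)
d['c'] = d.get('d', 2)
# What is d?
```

After line 1: d = {'a': 10}
After line 2 (setdefault adds 'b'=109): d = {'a': 10, 'b': 109}
After line 3 (setdefault 'a' no-op, already exists): d = {'a': 10, 'b': 109}
After line 4 (get('d', 2) returns default since 'd' not in d): d = {'a': 10, 'b': 109, 'c': 2}

{'a': 10, 'b': 109, 'c': 2}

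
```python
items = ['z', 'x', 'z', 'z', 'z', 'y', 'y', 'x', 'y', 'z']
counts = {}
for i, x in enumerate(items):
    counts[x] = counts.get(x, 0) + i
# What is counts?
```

Initial: counts = {}, items = ['z', 'x', 'z', 'z', 'z', 'y', 'y', 'x', 'y', 'z']
i=0, x='z': counts = {'z': 0}
i=1, x='x': counts = {'z': 0, 'x': 1}
i=2, x='z': counts = {'z': 2, 'x': 1}
i=3, x='z': counts = {'z': 5, 'x': 1}
i=4, x='z': counts = {'z': 9, 'x': 1}
i=5, x='y': counts = {'z': 9, 'x': 1, 'y': 5}
i=6, x='y': counts = {'z': 9, 'x': 1, 'y': 11}
i=7, x='x': counts = {'z': 9, 'x': 8, 'y': 11}
i=8, x='y': counts = {'z': 9, 'x': 8, 'y': 19}
i=9, x='z': counts = {'z': 18, 'x': 8, 'y': 19}

{'z': 18, 'x': 8, 'y': 19}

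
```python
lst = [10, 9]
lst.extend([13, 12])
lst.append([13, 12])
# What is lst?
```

After line 1: lst = [10, 9]
After line 2 (extend unpacks [13, 12]): lst = [10, 9, 13, 12]
After line 3 (append adds [13, 12] as single element): lst = [10, 9, 13, 12, [13, 12]]

[10, 9, 13, 12, [13, 12]]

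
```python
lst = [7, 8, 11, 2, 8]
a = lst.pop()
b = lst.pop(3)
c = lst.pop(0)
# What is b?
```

After line 1: lst = [7, 8, 11, 2, 8]
After line 2 (pop() -> a = 8): lst = [7, 8, 11, 2]
After line 3 (pop(3) -> b = 2): lst = [7, 8, 11]
After line 4 (pop(0) -> c = 7): lst = [8, 11]

2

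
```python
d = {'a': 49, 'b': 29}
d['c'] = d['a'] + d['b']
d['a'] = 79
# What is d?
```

After line 1: d = {'a': 49, 'b': 29}
After line 2 (d['c'] = 49 + 29): d = {'a': 49, 'b': 29, 'c': 78}
After line 3: d = {'a': 79, 'b': 29, 'c': 78}

{'a': 79, 'b': 29, 'c': 78}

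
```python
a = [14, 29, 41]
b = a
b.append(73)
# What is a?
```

After line 1: a = [14, 29, 41]
After line 2 (b = a is an alias, same object): a = [14, 29, 41], b = [14, 29, 41]
After line 3 (b.append mutates the shared list): a = [14, 29, 41, 73], b = [14, 29, 41, 73]

[14, 29, 41, 73]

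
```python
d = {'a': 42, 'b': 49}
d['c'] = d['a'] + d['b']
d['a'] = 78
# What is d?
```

After line 1: d = {'a': 42, 'b': 49}
After line 2 (d['c'] = 42 + 49): d = {'a': 42, 'b': 49, 'c': 91}
After line 3: d = {'a': 78, 'b': 49, 'c': 91}

{'a': 78, 'b': 49, 'c': 91}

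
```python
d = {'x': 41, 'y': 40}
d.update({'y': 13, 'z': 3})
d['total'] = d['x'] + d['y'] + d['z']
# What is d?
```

After line 1: d = {'x': 41, 'y': 40}
After line 2 (y overwritten, z added): d = {'x': 41, 'y': 13, 'z': 3}
After line 3 (total = 41 + 13 + 3 = 57): d = {'x': 41, 'y': 13, 'z': 3, 'total': 57}

{'x': 41, 'y': 13, 'z': 3, 'total': 57}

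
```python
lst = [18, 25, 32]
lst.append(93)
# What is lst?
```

[18, 25, 32, 93]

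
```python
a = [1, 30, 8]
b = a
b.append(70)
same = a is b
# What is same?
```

After line 1: a = [1, 30, 8]
After line 2 (b = a is an alias, same object): a = [1, 30, 8], b = [1, 30, 8]
After line 3 (b.append mutates the shared list): a = [1, 30, 8, 70], b = [1, 30, 8, 70]
After line 4 (same = a is b; same object -> True): same = True

True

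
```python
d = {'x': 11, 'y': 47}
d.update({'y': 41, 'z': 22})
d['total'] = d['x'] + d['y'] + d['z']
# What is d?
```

After line 1: d = {'x': 11, 'y': 47}
After line 2 (y overwritten, z added): d = {'x': 11, 'y': 41, 'z': 22}
After line 3 (total = 11 + 41 + 22 = 74): d = {'x': 11, 'y': 41, 'z': 22, 'total': 74}

{'x': 11, 'y': 41, 'z': 22, 'total': 74}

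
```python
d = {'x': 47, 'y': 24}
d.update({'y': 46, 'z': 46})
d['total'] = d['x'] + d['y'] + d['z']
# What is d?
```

After line 1: d = {'x': 47, 'y': 24}
After line 2 (y overwritten, z added): d = {'x': 47, 'y': 46, 'z': 46}
After line 3 (total = 47 + 46 + 46 = 139): d = {'x': 47, 'y': 46, 'z': 46, 'total': 139}

{'x': 47, 'y': 46, 'z': 46, 'total': 139}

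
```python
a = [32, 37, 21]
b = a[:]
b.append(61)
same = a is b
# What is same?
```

After line 1: a = [32, 37, 21]
After line 2 (b = a[:] is a shallow copy, new object): a = [32, 37, 21], b = [32, 37, 21]
After line 3 (append only mutates b): a = [32, 37, 21], b = [32, 37, 21, 61]
After line 4 (same = a is b; different objects -> False): same = False

False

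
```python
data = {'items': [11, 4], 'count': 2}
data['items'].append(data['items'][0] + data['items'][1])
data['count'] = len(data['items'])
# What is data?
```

After line 1: data = {'items': [11, 4], 'count': 2}
After line 2 (append 11 + 4 = 15): data = {'items': [11, 4, 15], 'count': 2}
After line 3 (count = len(items) = 3): data = {'items': [11, 4, 15], 'count': 3}

{'items': [11, 4, 15], 'count': 3}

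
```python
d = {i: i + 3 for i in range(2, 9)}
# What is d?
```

{2: 5, 3: 6, 4: 7, 5: 8, 6: 9, 7: 10, 8: 11}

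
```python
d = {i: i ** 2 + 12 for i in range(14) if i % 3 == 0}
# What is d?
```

{0: 12, 3: 21, 6: 48, 9: 93, 12: 156}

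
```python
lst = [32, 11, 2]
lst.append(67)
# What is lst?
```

[32, 11, 2, 67]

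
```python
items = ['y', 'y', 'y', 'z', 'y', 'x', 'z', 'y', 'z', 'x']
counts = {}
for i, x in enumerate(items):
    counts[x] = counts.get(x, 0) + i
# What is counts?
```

Initial: counts = {}, items = ['y', 'y', 'y', 'z', 'y', 'x', 'z', 'y', 'z', 'x']
i=0, x='y': counts = {'y': 0}
i=1, x='y': counts = {'y': 1}
i=2, x='y': counts = {'y': 3}
i=3, x='z': counts = {'y': 3, 'z': 3}
i=4, x='y': counts = {'y': 7, 'z': 3}
i=5, x='x': counts = {'y': 7, 'z': 3, 'x': 5}
i=6, x='z': counts = {'y': 7, 'z': 9, 'x': 5}
i=7, x='y': counts = {'y': 14, 'z': 9, 'x': 5}
i=8, x='z': counts = {'y': 14, 'z': 17, 'x': 5}
i=9, x='x': counts = {'y': 14, 'z': 17, 'x': 14}

{'y': 14, 'z': 17, 'x': 14}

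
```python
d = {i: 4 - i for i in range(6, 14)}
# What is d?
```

{6: -2, 7: -3, 8: -4, 9: -5, 10: -6, 11: -7, 12: -8, 13: -9}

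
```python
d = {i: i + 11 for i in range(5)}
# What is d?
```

{0: 11, 1: 12, 2: 13, 3: 14, 4: 15}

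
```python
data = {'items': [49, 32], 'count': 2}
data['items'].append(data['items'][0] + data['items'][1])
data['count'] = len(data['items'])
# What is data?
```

After line 1: data = {'items': [49, 32], 'count': 2}
After line 2 (append 49 + 32 = 81): data = {'items': [49, 32, 81], 'count': 2}
After line 3 (count = len(items) = 3): data = {'items': [49, 32, 81], 'count': 3}

{'items': [49, 32, 81], 'count': 3}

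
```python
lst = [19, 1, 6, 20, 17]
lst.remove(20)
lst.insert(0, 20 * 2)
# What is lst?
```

After line 1: lst = [19, 1, 6, 20, 17]
After line 2 (remove first 20): lst = [19, 1, 6, 17]
After line 3 (insert 40 at index 0): lst = [40, 19, 1, 6, 17]

[40, 19, 1, 6, 17]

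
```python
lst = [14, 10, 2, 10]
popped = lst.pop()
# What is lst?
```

[14, 10, 2]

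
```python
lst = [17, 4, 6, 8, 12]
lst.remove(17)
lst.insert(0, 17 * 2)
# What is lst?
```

After line 1: lst = [17, 4, 6, 8, 12]
After line 2 (remove first 17): lst = [4, 6, 8, 12]
After line 3 (insert 34 at index 0): lst = [34, 4, 6, 8, 12]

[34, 4, 6, 8, 12]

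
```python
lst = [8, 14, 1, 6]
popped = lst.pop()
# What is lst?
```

[8, 14, 1]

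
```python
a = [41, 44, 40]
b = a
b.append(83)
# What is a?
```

After line 1: a = [41, 44, 40]
After line 2 (b = a is an alias, same object): a = [41, 44, 40], b = [41, 44, 40]
After line 3 (b.append mutates the shared list): a = [41, 44, 40, 83], b = [41, 44, 40, 83]

[41, 44, 40, 83]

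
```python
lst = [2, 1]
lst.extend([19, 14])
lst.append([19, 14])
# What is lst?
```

After line 1: lst = [2, 1]
After line 2 (extend unpacks [19, 14]): lst = [2, 1, 19, 14]
After line 3 (append adds [19, 14] as single element): lst = [2, 1, 19, 14, [19, 14]]

[2, 1, 19, 14, [19, 14]]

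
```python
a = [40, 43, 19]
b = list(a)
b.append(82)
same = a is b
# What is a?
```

After line 1: a = [40, 43, 19]
After line 2 (b = list(a) is a shallow copy, new object): a = [40, 43, 19], b = [40, 43, 19]
After line 3 (append only mutates b): a = [40, 43, 19], b = [40, 43, 19, 82]
After line 4 (same = a is b; different objects -> False): same = False

[40, 43, 19]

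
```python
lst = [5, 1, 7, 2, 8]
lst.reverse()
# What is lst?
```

[8, 2, 7, 1, 5]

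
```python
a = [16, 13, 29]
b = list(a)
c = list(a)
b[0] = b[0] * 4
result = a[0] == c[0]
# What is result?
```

After line 1: a = [16, 13, 29]
After line 2 (b = list(a), copy): a = [16, 13, 29], b = [16, 13, 29]
After line 3 (c = list(a) is a copy, new object): c = [16, 13, 29]
After line 4 (b[0] = 16 * 4 = 64; only b mutates (copy)): a = [16, 13, 29], b = [64, 13, 29], c = [16, 13, 29]
After line 5 (a[0] = 16, c[0] = 16; result = True)

True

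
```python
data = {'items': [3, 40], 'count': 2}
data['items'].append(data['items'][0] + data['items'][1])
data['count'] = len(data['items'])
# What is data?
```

After line 1: data = {'items': [3, 40], 'count': 2}
After line 2 (append 3 + 40 = 43): data = {'items': [3, 40, 43], 'count': 2}
After line 3 (count = len(items) = 3): data = {'items': [3, 40, 43], 'count': 3}

{'items': [3, 40, 43], 'count': 3}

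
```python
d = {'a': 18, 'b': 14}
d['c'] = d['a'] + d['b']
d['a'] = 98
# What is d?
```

After line 1: d = {'a': 18, 'b': 14}
After line 2 (d['c'] = 18 + 14): d = {'a': 18, 'b': 14, 'c': 32}
After line 3: d = {'a': 98, 'b': 14, 'c': 32}

{'a': 98, 'b': 14, 'c': 32}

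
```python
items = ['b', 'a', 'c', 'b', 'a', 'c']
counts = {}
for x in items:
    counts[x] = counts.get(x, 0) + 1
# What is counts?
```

Initial: counts = {}, items = ['b', 'a', 'c', 'b', 'a', 'c']
See 'b': counts = {'b': 1}
See 'a': counts = {'b': 1, 'a': 1}
See 'c': counts = {'b': 1, 'a': 1, 'c': 1}
See 'b': counts = {'b': 2, 'a': 1, 'c': 1}
See 'a': counts = {'b': 2, 'a': 2, 'c': 1}
See 'c': counts = {'b': 2, 'a': 2, 'c': 2}

{'b': 2, 'a': 2, 'c': 2}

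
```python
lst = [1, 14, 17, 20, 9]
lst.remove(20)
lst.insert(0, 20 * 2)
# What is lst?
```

After line 1: lst = [1, 14, 17, 20, 9]
After line 2 (remove first 20): lst = [1, 14, 17, 9]
After line 3 (insert 40 at index 0): lst = [40, 1, 14, 17, 9]

[40, 1, 14, 17, 9]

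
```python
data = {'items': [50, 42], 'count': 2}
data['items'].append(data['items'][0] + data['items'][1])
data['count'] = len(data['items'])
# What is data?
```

After line 1: data = {'items': [50, 42], 'count': 2}
After line 2 (append 50 + 42 = 92): data = {'items': [50, 42, 92], 'count': 2}
After line 3 (count = len(items) = 3): data = {'items': [50, 42, 92], 'count': 3}

{'items': [50, 42, 92], 'count': 3}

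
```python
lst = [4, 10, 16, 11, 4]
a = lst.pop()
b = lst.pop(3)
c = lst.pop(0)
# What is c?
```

After line 1: lst = [4, 10, 16, 11, 4]
After line 2 (pop() -> a = 4): lst = [4, 10, 16, 11]
After line 3 (pop(3) -> b = 11): lst = [4, 10, 16]
After line 4 (pop(0) -> c = 4): lst = [10, 16]

4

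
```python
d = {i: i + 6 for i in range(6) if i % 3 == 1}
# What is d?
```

{1: 7, 4: 10}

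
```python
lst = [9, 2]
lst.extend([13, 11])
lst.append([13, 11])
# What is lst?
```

After line 1: lst = [9, 2]
After line 2 (extend unpacks [13, 11]): lst = [9, 2, 13, 11]
After line 3 (append adds [13, 11] as single element): lst = [9, 2, 13, 11, [13, 11]]

[9, 2, 13, 11, [13, 11]]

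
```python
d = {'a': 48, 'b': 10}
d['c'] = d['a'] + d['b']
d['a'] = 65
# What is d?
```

After line 1: d = {'a': 48, 'b': 10}
After line 2 (d['c'] = 48 + 10): d = {'a': 48, 'b': 10, 'c': 58}
After line 3: d = {'a': 65, 'b': 10, 'c': 58}

{'a': 65, 'b': 10, 'c': 58}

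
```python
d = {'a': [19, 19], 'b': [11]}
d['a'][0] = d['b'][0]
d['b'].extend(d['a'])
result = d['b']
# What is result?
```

After line 1: d = {'a': [19, 19], 'b': [11]}
After line 2 (a[0] = b[0] = 11): d = {'a': [11, 19], 'b': [11]}
After line 3 (b.extend(a) appends [11, 19]): d = {'a': [11, 19], 'b': [11, 11, 19]}
After line 4: result = d['b'] = [11, 11, 19]

[11, 11, 19]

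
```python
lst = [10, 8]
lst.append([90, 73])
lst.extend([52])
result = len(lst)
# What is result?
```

After line 1: lst = [10, 8]
After line 2 (append adds [90, 73] as single element): lst = [10, 8, [90, 73]]
After line 3 (extend unpacks [52], adds 52): lst = [10, 8, [90, 73], 52]
After line 4: result = len(lst) = 4

4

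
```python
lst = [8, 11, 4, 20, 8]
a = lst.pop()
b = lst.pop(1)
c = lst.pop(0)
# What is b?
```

After line 1: lst = [8, 11, 4, 20, 8]
After line 2 (pop() -> a = 8): lst = [8, 11, 4, 20]
After line 3 (pop(1) -> b = 11): lst = [8, 4, 20]
After line 4 (pop(0) -> c = 8): lst = [4, 20]

11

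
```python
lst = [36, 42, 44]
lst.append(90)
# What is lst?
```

[36, 42, 44, 90]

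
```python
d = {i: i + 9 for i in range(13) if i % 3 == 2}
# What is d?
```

{2: 11, 5: 14, 8: 17, 11: 20}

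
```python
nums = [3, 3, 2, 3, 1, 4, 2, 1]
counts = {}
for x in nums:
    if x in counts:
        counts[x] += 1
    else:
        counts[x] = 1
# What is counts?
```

Initial: counts = {}, nums = [3, 3, 2, 3, 1, 4, 2, 1]
See 3: counts = {3: 1}
See 3: counts = {3: 2}
See 2: counts = {3: 2, 2: 1}
See 3: counts = {3: 3, 2: 1}
See 1: counts = {3: 3, 2: 1, 1: 1}
See 4: counts = {3: 3, 2: 1, 1: 1, 4: 1}
See 2: counts = {3: 3, 2: 2, 1: 1, 4: 1}
See 1: counts = {3: 3, 2: 2, 1: 2, 4: 1}

{3: 3, 2: 2, 1: 2, 4: 1}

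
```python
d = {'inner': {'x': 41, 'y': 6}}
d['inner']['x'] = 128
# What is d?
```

After line 1: d = {'inner': {'x': 41, 'y': 6}}
After line 2 (inner x overwritten): d = {'inner': {'x': 128, 'y': 6}}

{'inner': {'x': 128, 'y': 6}}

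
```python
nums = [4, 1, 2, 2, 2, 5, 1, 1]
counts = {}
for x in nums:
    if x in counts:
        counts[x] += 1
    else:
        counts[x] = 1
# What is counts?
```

Initial: counts = {}, nums = [4, 1, 2, 2, 2, 5, 1, 1]
See 4: counts = {4: 1}
See 1: counts = {4: 1, 1: 1}
See 2: counts = {4: 1, 1: 1, 2: 1}
See 2: counts = {4: 1, 1: 1, 2: 2}
See 2: counts = {4: 1, 1: 1, 2: 3}
See 5: counts = {4: 1, 1: 1, 2: 3, 5: 1}
See 1: counts = {4: 1, 1: 2, 2: 3, 5: 1}
See 1: counts = {4: 1, 1: 3, 2: 3, 5: 1}

{4: 1, 1: 3, 2: 3, 5: 1}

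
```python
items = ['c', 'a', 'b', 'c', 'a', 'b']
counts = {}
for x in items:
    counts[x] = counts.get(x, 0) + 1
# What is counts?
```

Initial: counts = {}, items = ['c', 'a', 'b', 'c', 'a', 'b']
See 'c': counts = {'c': 1}
See 'a': counts = {'c': 1, 'a': 1}
See 'b': counts = {'c': 1, 'a': 1, 'b': 1}
See 'c': counts = {'c': 2, 'a': 1, 'b': 1}
See 'a': counts = {'c': 2, 'a': 2, 'b': 1}
See 'b': counts = {'c': 2, 'a': 2, 'b': 2}

{'c': 2, 'a': 2, 'b': 2}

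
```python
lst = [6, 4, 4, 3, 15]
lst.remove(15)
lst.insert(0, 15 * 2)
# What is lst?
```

After line 1: lst = [6, 4, 4, 3, 15]
After line 2 (remove first 15): lst = [6, 4, 4, 3]
After line 3 (insert 30 at index 0): lst = [30, 6, 4, 4, 3]

[30, 6, 4, 4, 3]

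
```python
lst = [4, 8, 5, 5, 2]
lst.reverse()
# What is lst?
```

[2, 5, 5, 8, 4]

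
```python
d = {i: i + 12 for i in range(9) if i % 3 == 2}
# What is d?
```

{2: 14, 5: 17, 8: 20}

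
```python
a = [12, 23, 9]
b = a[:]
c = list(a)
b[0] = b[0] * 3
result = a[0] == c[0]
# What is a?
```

After line 1: a = [12, 23, 9]
After line 2 (b = a[:], copy): a = [12, 23, 9], b = [12, 23, 9]
After line 3 (c = list(a) is a copy, new object): c = [12, 23, 9]
After line 4 (b[0] = 12 * 3 = 36; only b mutates (copy)): a = [12, 23, 9], b = [36, 23, 9], c = [12, 23, 9]
After line 5 (a[0] = 12, c[0] = 12; result = True)

[12, 23, 9]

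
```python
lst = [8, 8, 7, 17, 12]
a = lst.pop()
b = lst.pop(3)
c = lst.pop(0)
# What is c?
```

After line 1: lst = [8, 8, 7, 17, 12]
After line 2 (pop() -> a = 12): lst = [8, 8, 7, 17]
After line 3 (pop(3) -> b = 17): lst = [8, 8, 7]
After line 4 (pop(0) -> c = 8): lst = [8, 7]

8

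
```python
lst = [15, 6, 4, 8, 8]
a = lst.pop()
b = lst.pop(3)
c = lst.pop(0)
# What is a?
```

After line 1: lst = [15, 6, 4, 8, 8]
After line 2 (pop() -> a = 8): lst = [15, 6, 4, 8]
After line 3 (pop(3) -> b = 8): lst = [15, 6, 4]
After line 4 (pop(0) -> c = 15): lst = [6, 4]

8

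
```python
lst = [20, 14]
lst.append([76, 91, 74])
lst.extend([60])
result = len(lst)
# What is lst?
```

After line 1: lst = [20, 14]
After line 2 (append adds [76, 91, 74] as single element): lst = [20, 14, [76, 91, 74]]
After line 3 (extend unpacks [60], adds 60): lst = [20, 14, [76, 91, 74], 60]
After line 4: result = len(lst) = 4

[20, 14, [76, 91, 74], 60]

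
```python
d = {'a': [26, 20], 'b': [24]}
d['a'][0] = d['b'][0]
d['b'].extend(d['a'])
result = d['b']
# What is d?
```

After line 1: d = {'a': [26, 20], 'b': [24]}
After line 2 (a[0] = b[0] = 24): d = {'a': [24, 20], 'b': [24]}
After line 3 (b.extend(a) appends [24, 20]): d = {'a': [24, 20], 'b': [24, 24, 20]}
After line 4: result = d['b'] = [24, 24, 20]

{'a': [24, 20], 'b': [24, 24, 20]}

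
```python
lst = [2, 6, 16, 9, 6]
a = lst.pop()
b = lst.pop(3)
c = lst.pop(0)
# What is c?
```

After line 1: lst = [2, 6, 16, 9, 6]
After line 2 (pop() -> a = 6): lst = [2, 6, 16, 9]
After line 3 (pop(3) -> b = 9): lst = [2, 6, 16]
After line 4 (pop(0) -> c = 2): lst = [6, 16]

2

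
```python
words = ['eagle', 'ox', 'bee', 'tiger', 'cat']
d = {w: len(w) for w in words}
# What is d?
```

{'eagle': 5, 'ox': 2, 'bee': 3, 'tiger': 5, 'cat': 3}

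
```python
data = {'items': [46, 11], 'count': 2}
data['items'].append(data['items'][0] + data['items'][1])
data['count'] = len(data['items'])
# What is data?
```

After line 1: data = {'items': [46, 11], 'count': 2}
After line 2 (append 46 + 11 = 57): data = {'items': [46, 11, 57], 'count': 2}
After line 3 (count = len(items) = 3): data = {'items': [46, 11, 57], 'count': 3}

{'items': [46, 11, 57], 'count': 3}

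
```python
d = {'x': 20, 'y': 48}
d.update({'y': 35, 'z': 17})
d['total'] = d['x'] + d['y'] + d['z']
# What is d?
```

After line 1: d = {'x': 20, 'y': 48}
After line 2 (y overwritten, z added): d = {'x': 20, 'y': 35, 'z': 17}
After line 3 (total = 20 + 35 + 17 = 72): d = {'x': 20, 'y': 35, 'z': 17, 'total': 72}

{'x': 20, 'y': 35, 'z': 17, 'total': 72}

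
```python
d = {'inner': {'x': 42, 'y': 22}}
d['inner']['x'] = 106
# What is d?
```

After line 1: d = {'inner': {'x': 42, 'y': 22}}
After line 2 (inner x overwritten): d = {'inner': {'x': 106, 'y': 22}}

{'inner': {'x': 106, 'y': 22}}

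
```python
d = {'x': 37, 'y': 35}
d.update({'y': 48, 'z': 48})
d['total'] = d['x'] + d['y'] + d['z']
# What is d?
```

After line 1: d = {'x': 37, 'y': 35}
After line 2 (y overwritten, z added): d = {'x': 37, 'y': 48, 'z': 48}
After line 3 (total = 37 + 48 + 48 = 133): d = {'x': 37, 'y': 48, 'z': 48, 'total': 133}

{'x': 37, 'y': 48, 'z': 48, 'total': 133}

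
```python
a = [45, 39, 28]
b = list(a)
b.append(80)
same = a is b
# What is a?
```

After line 1: a = [45, 39, 28]
After line 2 (b = list(a) is a shallow copy, new object): a = [45, 39, 28], b = [45, 39, 28]
After line 3 (append only mutates b): a = [45, 39, 28], b = [45, 39, 28, 80]
After line 4 (same = a is b; different objects -> False): same = False

[45, 39, 28]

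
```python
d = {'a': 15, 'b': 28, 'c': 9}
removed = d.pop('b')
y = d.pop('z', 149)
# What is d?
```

After line 1: d = {'a': 15, 'b': 28, 'c': 9}
After line 2 (pop 'b' returns 28): d = {'a': 15, 'c': 9}, removed = 28
After line 3 (pop 'z' missing, returns default 149): d = {'a': 15, 'c': 9}, y = 149

{'a': 15, 'c': 9}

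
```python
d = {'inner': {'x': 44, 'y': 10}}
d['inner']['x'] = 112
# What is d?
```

After line 1: d = {'inner': {'x': 44, 'y': 10}}
After line 2 (inner x overwritten): d = {'inner': {'x': 112, 'y': 10}}

{'inner': {'x': 112, 'y': 10}}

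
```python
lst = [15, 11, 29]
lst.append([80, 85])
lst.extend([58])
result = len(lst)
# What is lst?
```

After line 1: lst = [15, 11, 29]
After line 2 (append adds [80, 85] as single element): lst = [15, 11, 29, [80, 85]]
After line 3 (extend unpacks [58], adds 58): lst = [15, 11, 29, [80, 85], 58]
After line 4: result = len(lst) = 5

[15, 11, 29, [80, 85], 58]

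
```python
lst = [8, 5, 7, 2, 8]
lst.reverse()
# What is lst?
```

[8, 2, 7, 5, 8]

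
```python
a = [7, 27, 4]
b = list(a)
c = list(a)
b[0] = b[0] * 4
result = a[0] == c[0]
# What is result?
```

After line 1: a = [7, 27, 4]
After line 2 (b = list(a), copy): a = [7, 27, 4], b = [7, 27, 4]
After line 3 (c = list(a) is a copy, new object): c = [7, 27, 4]
After line 4 (b[0] = 7 * 4 = 28; only b mutates (copy)): a = [7, 27, 4], b = [28, 27, 4], c = [7, 27, 4]
After line 5 (a[0] = 7, c[0] = 7; result = True)

True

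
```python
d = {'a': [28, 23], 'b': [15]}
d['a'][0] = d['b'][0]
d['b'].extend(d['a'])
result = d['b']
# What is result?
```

After line 1: d = {'a': [28, 23], 'b': [15]}
After line 2 (a[0] = b[0] = 15): d = {'a': [15, 23], 'b': [15]}
After line 3 (b.extend(a) appends [15, 23]): d = {'a': [15, 23], 'b': [15, 15, 23]}
After line 4: result = d['b'] = [15, 15, 23]

[15, 15, 23]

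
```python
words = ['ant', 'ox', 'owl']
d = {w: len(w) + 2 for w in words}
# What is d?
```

{'ant': 5, 'ox': 4, 'owl': 5}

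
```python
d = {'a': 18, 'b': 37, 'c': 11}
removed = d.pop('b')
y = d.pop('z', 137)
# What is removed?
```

After line 1: d = {'a': 18, 'b': 37, 'c': 11}
After line 2 (pop 'b' returns 37): d = {'a': 18, 'c': 11}, removed = 37
After line 3 (pop 'z' missing, returns default 137): d = {'a': 18, 'c': 11}, y = 137

37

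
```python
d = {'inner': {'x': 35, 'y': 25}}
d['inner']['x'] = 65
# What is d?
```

After line 1: d = {'inner': {'x': 35, 'y': 25}}
After line 2 (inner x overwritten): d = {'inner': {'x': 65, 'y': 25}}

{'inner': {'x': 65, 'y': 25}}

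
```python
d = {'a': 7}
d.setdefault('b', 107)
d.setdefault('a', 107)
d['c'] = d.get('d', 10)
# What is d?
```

After line 1: d = {'a': 7}
After line 2 (setdefault adds 'b'=107): d = {'a': 7, 'b': 107}
After line 3 (setdefault 'a' no-op, already exists): d = {'a': 7, 'b': 107}
After line 4 (get('d', 10) returns default since 'd' not in d): d = {'a': 7, 'b': 107, 'c': 10}

{'a': 7, 'b': 107, 'c': 10}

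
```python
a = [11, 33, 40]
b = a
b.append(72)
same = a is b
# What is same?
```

After line 1: a = [11, 33, 40]
After line 2 (b = a is an alias, same object): a = [11, 33, 40], b = [11, 33, 40]
After line 3 (b.append mutates the shared list): a = [11, 33, 40, 72], b = [11, 33, 40, 72]
After line 4 (same = a is b; same object -> True): same = True

True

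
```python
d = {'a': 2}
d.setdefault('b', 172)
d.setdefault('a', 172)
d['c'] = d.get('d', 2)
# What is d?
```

After line 1: d = {'a': 2}
After line 2 (setdefault adds 'b'=172): d = {'a': 2, 'b': 172}
After line 3 (setdefault 'a' no-op, already exists): d = {'a': 2, 'b': 172}
After line 4 (get('d', 2) returns default since 'd' not in d): d = {'a': 2, 'b': 172, 'c': 2}

{'a': 2, 'b': 172, 'c': 2}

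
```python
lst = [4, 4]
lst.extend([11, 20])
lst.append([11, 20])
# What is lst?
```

After line 1: lst = [4, 4]
After line 2 (extend unpacks [11, 20]): lst = [4, 4, 11, 20]
After line 3 (append adds [11, 20] as single element): lst = [4, 4, 11, 20, [11, 20]]

[4, 4, 11, 20, [11, 20]]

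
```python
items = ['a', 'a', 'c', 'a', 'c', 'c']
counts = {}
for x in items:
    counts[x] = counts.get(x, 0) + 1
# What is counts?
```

Initial: counts = {}, items = ['a', 'a', 'c', 'a', 'c', 'c']
See 'a': counts = {'a': 1}
See 'a': counts = {'a': 2}
See 'c': counts = {'a': 2, 'c': 1}
See 'a': counts = {'a': 3, 'c': 1}
See 'c': counts = {'a': 3, 'c': 2}
See 'c': counts = {'a': 3, 'c': 3}

{'a': 3, 'c': 3}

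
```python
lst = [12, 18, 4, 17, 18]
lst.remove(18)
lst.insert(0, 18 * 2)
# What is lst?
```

After line 1: lst = [12, 18, 4, 17, 18]
After line 2 (remove first 18): lst = [12, 4, 17, 18]
After line 3 (insert 36 at index 0): lst = [36, 12, 4, 17, 18]

[36, 12, 4, 17, 18]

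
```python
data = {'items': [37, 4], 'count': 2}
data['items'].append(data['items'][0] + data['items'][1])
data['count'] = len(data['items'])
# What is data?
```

After line 1: data = {'items': [37, 4], 'count': 2}
After line 2 (append 37 + 4 = 41): data = {'items': [37, 4, 41], 'count': 2}
After line 3 (count = len(items) = 3): data = {'items': [37, 4, 41], 'count': 3}

{'items': [37, 4, 41], 'count': 3}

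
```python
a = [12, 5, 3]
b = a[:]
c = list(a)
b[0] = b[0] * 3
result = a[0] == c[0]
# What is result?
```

After line 1: a = [12, 5, 3]
After line 2 (b = a[:], copy): a = [12, 5, 3], b = [12, 5, 3]
After line 3 (c = list(a) is a copy, new object): c = [12, 5, 3]
After line 4 (b[0] = 12 * 3 = 36; only b mutates (copy)): a = [12, 5, 3], b = [36, 5, 3], c = [12, 5, 3]
After line 5 (a[0] = 12, c[0] = 12; result = True)

True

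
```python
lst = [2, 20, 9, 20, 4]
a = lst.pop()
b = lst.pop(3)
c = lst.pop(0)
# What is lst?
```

After line 1: lst = [2, 20, 9, 20, 4]
After line 2 (pop() -> a = 4): lst = [2, 20, 9, 20]
After line 3 (pop(3) -> b = 20): lst = [2, 20, 9]
After line 4 (pop(0) -> c = 2): lst = [20, 9]

[20, 9]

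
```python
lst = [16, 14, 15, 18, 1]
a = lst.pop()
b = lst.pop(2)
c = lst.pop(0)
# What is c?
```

After line 1: lst = [16, 14, 15, 18, 1]
After line 2 (pop() -> a = 1): lst = [16, 14, 15, 18]
After line 3 (pop(2) -> b = 15): lst = [16, 14, 18]
After line 4 (pop(0) -> c = 16): lst = [14, 18]

16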